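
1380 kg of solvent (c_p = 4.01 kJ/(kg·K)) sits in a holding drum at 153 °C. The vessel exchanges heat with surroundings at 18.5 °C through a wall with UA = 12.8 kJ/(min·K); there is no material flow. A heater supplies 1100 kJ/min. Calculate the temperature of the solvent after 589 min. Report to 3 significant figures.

117 °C

First-law balance (no shaft work): M c_p dT/dt = −UA(T − T_amb) + Q̇.
dT/dt = (T_ss − T)/τ with T_ss = T_amb + Q̇/UA = 18.5 + 1100/12.8 = 104.44 °C, τ = M c_p/UA = 1380·4.01/12.8 = 432.33 min.
Solution: T(t) = T_ss + (T₀ − T_ss) e^(−t/τ).
T(589) = 104.44 + (48.562)·0.25605 = 116.87 °C.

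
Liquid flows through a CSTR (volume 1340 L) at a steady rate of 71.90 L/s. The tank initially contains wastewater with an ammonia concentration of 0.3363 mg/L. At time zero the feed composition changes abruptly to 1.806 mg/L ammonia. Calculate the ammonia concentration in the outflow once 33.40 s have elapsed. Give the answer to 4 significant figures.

Mass balance on the solute (V constant): V dC/dt = Q(C_in − C).
Time constant τ = V/Q = 1340/71.90 = 18.6370 s.
Solution: C(t) = C_in + (C₀ − C_in) e^(−t/τ).
C(33.40) = 1.806 + (0.3363 − 1.806)·e^(−33.40/18.6370) = 1.806 + (-1.46970)·0.166604 = 1.56114 mg/L.

1.561 mg/L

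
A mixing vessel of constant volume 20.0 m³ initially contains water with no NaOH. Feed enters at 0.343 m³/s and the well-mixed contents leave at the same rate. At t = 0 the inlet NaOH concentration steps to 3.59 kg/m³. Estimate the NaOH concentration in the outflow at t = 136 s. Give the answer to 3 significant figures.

3.24 kg/m³

Accumulation = in − out for the solute gives V dC/dt = Q(C_in − C).
So dC/dt = (C_in − C)/τ with τ = V/Q = 20.0/0.343 = 58.309 s.
Solution: C(t) = C_in + (C₀ − C_in) e^(−t/τ).
C(136) = 3.59 + (0 − 3.59)·e^(−136/58.309) = 3.59 + (-3.5900)·0.097063 = 3.2415 kg/m³.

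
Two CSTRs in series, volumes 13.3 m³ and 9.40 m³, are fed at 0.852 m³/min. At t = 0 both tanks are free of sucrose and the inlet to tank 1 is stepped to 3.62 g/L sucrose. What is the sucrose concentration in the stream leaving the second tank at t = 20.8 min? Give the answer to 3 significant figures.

Time constants: τᵢ = Vᵢ/Q for each well-mixed tank.
τ₁ = 13.3/0.852 = 15.610 min; τ₂ = 9.40/0.852 = 11.033 min.
Solving the cascade with C₁(0)=C₂(0)=0 gives C₂(t) = C_in[1 − (τ₁ e^(−t/τ₁) − τ₂ e^(−t/τ₂))/(τ₁ − τ₂)].
At t = 20.8: e^(−t/τ₁) = 0.26383, e^(−t/τ₂) = 0.15179.
C₂ = 3.62·[1 − (15.610·0.26383 − 11.033·0.15179)/(4.5775)] = 3.62·0.46612 = 1.6873 g/L.

1.69 g/L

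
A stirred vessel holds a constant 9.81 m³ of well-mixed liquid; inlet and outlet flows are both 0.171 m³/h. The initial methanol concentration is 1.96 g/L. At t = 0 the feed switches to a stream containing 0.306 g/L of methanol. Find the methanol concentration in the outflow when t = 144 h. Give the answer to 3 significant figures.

Transient balance on the dissolved component: V dC/dt = Q(C_in − C).
Rewrite as dC/dt + C/τ = C_in/τ, τ = V/Q = 57.368 h.
Integrating: C(t) = C_in + (C₀ − C_in) e^(−t/τ).
C(144) = 0.306 + (1.96 − 0.306)·e^(−144/57.368) = 0.306 + (1.6540)·0.081261 = 0.44041 g/L.

0.440 g/L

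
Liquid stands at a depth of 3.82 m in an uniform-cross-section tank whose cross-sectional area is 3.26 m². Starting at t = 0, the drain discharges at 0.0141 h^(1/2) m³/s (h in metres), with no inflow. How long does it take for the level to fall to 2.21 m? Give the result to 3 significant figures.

Unsteady balance on liquid volume: A dh/dt = −0.0141 √h.
Separate and integrate: 2(√h − √h₀) = −(0.0141/A) t.
t = 2A(√h₀ − √h)/0.0141 = 2·3.26·(√3.82 − √2.21)/0.0141
  = 6.5200 × (1.9545 − 1.4866) / 0.0141 = 216.35 s.

216 s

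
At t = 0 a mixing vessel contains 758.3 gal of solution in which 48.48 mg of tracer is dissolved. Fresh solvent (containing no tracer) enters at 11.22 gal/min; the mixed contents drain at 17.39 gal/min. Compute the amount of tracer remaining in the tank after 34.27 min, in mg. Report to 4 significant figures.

Let m(t) be the amount of tracer. Volume: V(t) = V₀ + (Q_in − Q_out) t = 758.3 − 6.17000 t; V(34.27) = 546.854 gal.
No tracer enters, so dm/dt = −Q_out · (m/V).
Separate: dm/m = −Q_out dt/V(t) ⇒ ln(m/m₀) = −(Q_out/(Q_in−Q_out)) ln(V/V₀).
m = m₀ (V₀/V)^(Q_out/(Q_in−Q_out)) = 48.48 × (758.3/546.854)^(-2.81848) = 19.2941 mg.

19.29 mg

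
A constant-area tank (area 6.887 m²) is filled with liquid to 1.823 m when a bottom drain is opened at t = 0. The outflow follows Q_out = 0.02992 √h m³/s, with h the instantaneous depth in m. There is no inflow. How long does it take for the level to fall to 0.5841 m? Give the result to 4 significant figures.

269.7 s

A dh/dt = −Q_out = −0.02992 √h.
∫ h^(−1/2) dh = −(0.02992/A) ∫ dt, giving 2√h = 2√h₀ − (0.02992/A) t.
t = 2A(√h₀ − √h)/0.02992 = 2·6.887·(√1.823 − √0.5841)/0.02992
  = 13.7740 × (1.35019 − 0.764264) / 0.02992 = 269.735 s.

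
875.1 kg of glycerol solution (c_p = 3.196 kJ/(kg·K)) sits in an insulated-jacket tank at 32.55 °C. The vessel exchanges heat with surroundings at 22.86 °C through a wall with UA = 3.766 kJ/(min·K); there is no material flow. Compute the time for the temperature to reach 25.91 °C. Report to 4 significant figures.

M c_p dT/dt = −UA(T − T_amb).
τ = M c_p/UA = 742.650 min; T_ss = T_amb = 22.8600 °C.
T(t) = T_ss + (T₀ − T_ss)e^(−t/τ); set T = 25.91:
t = −τ ln[(T − T_ss)/(T₀ − T_ss)] = −742.650 · ln(0.314757) = 858.468 min.

858.5 min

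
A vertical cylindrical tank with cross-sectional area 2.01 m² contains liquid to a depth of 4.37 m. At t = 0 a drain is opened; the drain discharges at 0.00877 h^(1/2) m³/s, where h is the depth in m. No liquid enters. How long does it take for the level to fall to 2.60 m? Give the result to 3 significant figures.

Unsteady balance on liquid volume: A dh/dt = −0.00877 √h.
This is separable: 2 d(√h)/dt = −0.00877/A, so √h = √h₀ − (0.00877/(2A)) t.
t = 2A(√h₀ − √h)/0.00877 = 2·2.01·(√4.37 − √2.60)/0.00877
  = 4.0200 × (2.0905 − 1.6125) / 0.00877 = 219.11 s.

219 s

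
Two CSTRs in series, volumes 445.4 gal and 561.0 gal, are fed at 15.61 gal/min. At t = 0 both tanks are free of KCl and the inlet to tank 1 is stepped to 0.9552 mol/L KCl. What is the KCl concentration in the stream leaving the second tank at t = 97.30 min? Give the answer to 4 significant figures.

Time constants: τᵢ = Vᵢ/Q for each well-mixed tank.
τ₁ = 445.4/15.61 = 28.5330 min; τ₂ = 561.0/15.61 = 35.9385 min.
Tank 1: C₁ = C_in(1 − e^(−t/τ₁)). Tank 2 (τ₁ ≠ τ₂): C₂ = C_in[1 − (τ₁ e^(−t/τ₁) − τ₂ e^(−t/τ₂))/(τ₁ − τ₂)].
At t = 97.30: e^(−t/τ₁) = 0.0330383, e^(−t/τ₂) = 0.0667098.
C₂ = 0.9552·[1 − (28.5330·0.0330383 − 35.9385·0.0667098)/(-7.40551)] = 0.9552·0.803556 = 0.767556 mol/L.

0.7676 mol/L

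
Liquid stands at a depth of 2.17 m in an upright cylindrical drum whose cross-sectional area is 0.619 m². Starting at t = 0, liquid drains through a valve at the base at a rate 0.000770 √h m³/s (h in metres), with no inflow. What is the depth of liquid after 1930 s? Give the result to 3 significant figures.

0.0744 m

A dh/dt = −Q_out = −0.000770 √h.
This is separable: 2 d(√h)/dt = −0.000770/A, so √h = √h₀ − (0.000770/(2A)) t.
√h = √2.17 − 0.000770·1930/(2·0.619) = 1.4731 − 1.2004 = 0.27269.
h = 0.27269² = 0.074359 m.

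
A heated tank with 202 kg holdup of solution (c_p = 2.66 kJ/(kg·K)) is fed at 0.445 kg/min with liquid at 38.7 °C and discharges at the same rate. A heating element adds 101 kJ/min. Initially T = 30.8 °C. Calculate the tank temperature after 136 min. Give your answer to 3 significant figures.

Energy balance: M c_p dT/dt = ṁ c_p (T_in − T) + 101.
τ = M/ṁ = 453.93 min; T_ss = T_in + Q̇/(ṁ c_p) = 38.7 + 101/(0.445·2.66) = 124.03 °C.
Solution: T(t) = T_ss + (T₀ − T_ss) e^(−t/τ).
T(136) = 124.03 + (-93.226)·e^(−136/453.93) = 124.03 + (-93.226)·0.74111 = 54.935 °C.

54.9 °C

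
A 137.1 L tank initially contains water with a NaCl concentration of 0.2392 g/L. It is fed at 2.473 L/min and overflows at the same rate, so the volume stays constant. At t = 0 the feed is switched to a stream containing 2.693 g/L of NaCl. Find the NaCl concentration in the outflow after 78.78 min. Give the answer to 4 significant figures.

2.100 g/L

Transient balance on the dissolved component: V dC/dt = Q(C_in − C).
Time constant τ = V/Q = 137.1/2.473 = 55.4387 min.
C approaches C_in exponentially: C(t) = C_in + (C₀ − C_in) e^(−t/τ).
C(78.78) = 2.693 + (0.2392 − 2.693)·e^(−78.78/55.4387) = 2.693 + (-2.45380)·0.241466 = 2.10049 g/L.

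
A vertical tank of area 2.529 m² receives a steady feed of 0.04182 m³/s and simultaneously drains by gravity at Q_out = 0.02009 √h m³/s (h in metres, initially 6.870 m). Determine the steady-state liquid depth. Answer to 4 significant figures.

4.333 m

Level balance: A dh/dt = 0.04182 − 0.02009 √h. Setting dh/dt = 0:
Q_in = 0.02009 √h_ss ⇒ √h_ss = 0.04182/0.02009 = 2.08163.
h_ss = 2.08163² = 4.33319 m. (Since h₀ = 6.870 m > h_ss, the level will fall toward this value.)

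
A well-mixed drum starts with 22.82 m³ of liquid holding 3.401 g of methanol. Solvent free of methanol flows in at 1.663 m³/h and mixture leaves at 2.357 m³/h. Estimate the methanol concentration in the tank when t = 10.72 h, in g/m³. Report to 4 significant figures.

0.05790 g/m³

Total volume: dV/dt = Q_in − Q_out = -0.694000 m³/h, so V(t) = 22.82 − 0.694000 t and V(10.72) = 15.3803 m³.
Species balance (pure solvent in): dm/dt = −Q_out · m/V(t).
Separate: dm/m = −Q_out dt/V(t) ⇒ ln(m/m₀) = −(Q_out/(Q_in−Q_out)) ln(V/V₀).
m = m₀ (V₀/V)^(Q_out/(Q_in−Q_out)) = 3.401 × (22.82/15.3803)^(-3.39625) = 0.890549 g.
C = m/V = 0.890549/15.3803 = 0.0579018 g/m³.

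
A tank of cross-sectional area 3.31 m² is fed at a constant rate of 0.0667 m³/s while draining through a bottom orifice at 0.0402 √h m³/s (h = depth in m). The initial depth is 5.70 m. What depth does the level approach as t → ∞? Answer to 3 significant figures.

2.75 m

A dh/dt = Q_in − 0.0402 √h. Steady state requires inflow = outflow:
Q_in = 0.0402 √h_ss ⇒ √h_ss = 0.0667/0.0402 = 1.6592.
h_ss = 1.6592² = 2.7530 m. (Since h₀ = 5.70 m > h_ss, the level will fall toward this value.)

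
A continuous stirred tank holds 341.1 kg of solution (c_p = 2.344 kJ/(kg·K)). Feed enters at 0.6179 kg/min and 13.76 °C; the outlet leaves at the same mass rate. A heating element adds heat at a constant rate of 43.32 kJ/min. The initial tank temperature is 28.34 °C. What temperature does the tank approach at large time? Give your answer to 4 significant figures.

M c_p dT/dt = ṁ c_p (T_in − T) + Q̇.
At steady state dT/dt = 0 ⇒ T_ss = T_in + Q̇/(ṁ c_p) = 13.76 + 43.32/(0.6179·2.344) = 43.6697 °C.

43.67 °C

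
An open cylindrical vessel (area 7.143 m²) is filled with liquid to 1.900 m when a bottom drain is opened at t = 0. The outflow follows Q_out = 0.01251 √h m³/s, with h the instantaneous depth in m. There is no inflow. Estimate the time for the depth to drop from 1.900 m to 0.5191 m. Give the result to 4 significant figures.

751.3 s

With no inflow, A dh/dt = −0.01251 √h.
This is separable: 2 d(√h)/dt = −0.01251/A, so √h = √h₀ − (0.01251/(2A)) t.
t = 2A(√h₀ − √h)/0.01251 = 2·7.143·(√1.900 − √0.5191)/0.01251
  = 14.2860 × (1.37840 − 0.720486) / 0.01251 = 751.321 s.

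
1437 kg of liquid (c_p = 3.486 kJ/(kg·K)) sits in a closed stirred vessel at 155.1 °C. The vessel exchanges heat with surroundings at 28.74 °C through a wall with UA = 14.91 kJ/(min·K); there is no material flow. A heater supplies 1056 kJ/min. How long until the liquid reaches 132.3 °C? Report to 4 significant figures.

177.6 min

First-law balance (no shaft work): M c_p dT/dt = −UA(T − T_amb) + Q̇.
τ = M c_p/UA = 335.975 min; T_ss = T_amb + Q̇/UA = 28.74 + 1056/14.91 = 99.5649 °C.
T(t) = T_ss + (T₀ − T_ss)e^(−t/τ); set T = 132.3:
t = −τ ln[(T − T_ss)/(T₀ − T_ss)] = −335.975 · ln(0.589448) = 177.585 min.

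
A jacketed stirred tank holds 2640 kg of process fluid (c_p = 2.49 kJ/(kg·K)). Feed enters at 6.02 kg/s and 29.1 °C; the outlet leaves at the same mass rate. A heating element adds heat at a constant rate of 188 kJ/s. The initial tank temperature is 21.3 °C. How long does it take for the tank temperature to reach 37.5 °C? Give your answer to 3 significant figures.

698 s

Heat balance on the well-mixed liquid: M c_p dT/dt = ṁ c_p (T_in − T) + 188.
τ = M/ṁ = 438.54 s; T_ss = T_in + Q̇/(ṁ c_p) = 41.642 °C.
T(t) = T_ss + (T₀ − T_ss) e^(−t/τ). Set T = 37.5:
e^(−t/τ) = (37.5 − 41.642)/(21.3 − 41.642) = 0.20361
t = −438.54 · ln(0.20361) = 697.95 s.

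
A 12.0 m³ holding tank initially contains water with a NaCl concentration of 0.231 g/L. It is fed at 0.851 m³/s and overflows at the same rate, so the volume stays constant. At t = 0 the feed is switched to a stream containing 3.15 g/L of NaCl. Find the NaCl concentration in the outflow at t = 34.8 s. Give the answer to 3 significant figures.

2.90 g/L

Species balance on the tank: V dC/dt = Q(C_in − C).
Rewrite as dC/dt + C/τ = C_in/τ, τ = V/Q = 14.101 s.
C approaches C_in exponentially: C(t) = C_in + (C₀ − C_in) e^(−t/τ).
C(34.8) = 3.15 + (0.231 − 3.15)·e^(−34.8/14.101) = 3.15 + (-2.9190)·0.084763 = 2.9026 g/L.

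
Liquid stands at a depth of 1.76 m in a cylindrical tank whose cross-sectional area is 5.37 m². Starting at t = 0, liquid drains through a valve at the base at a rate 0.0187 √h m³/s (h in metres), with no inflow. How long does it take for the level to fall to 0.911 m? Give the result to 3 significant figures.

With no inflow, A dh/dt = −0.0187 √h.
∫ h^(−1/2) dh = −(0.0187/A) ∫ dt, giving 2√h = 2√h₀ − (0.0187/A) t.
t = 2A(√h₀ − √h)/0.0187 = 2·5.37·(√1.76 − √0.911)/0.0187
  = 10.740 × (1.3266 − 0.95446) / 0.0187 = 213.76 s.

214 s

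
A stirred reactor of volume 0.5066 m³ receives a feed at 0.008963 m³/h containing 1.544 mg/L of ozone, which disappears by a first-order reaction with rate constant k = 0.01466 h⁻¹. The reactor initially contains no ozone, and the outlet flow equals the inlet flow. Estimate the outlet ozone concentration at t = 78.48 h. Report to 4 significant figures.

0.7777 mg/L

Accumulation = in − out − consumed: V dC/dt = Q C_in − Q C − k V C.
This is linear with rate a = Q/V + k = 0.0323525 h⁻¹.
C_ss = Q C_in/(Q + kV) = 0.844361 mg/L; C(t) = C_ss + (C₀ − C_ss) e^(−a t).
C(78.48) = 0.844361 + (-0.844361)·e^(−0.0323525·78.48) = 0.844361 + (-0.844361)·0.0789436 = 0.777704 mg/L.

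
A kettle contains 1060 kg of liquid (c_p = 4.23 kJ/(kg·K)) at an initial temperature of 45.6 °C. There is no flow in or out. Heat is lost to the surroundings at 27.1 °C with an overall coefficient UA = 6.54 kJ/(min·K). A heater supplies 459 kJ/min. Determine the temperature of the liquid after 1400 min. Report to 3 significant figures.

First-law balance (no shaft work): M c_p dT/dt = −UA(T − T_amb) + Q̇.
dT/dt = (T_ss − T)/τ with T_ss = T_amb + Q̇/UA = 27.1 + 459/6.54 = 97.283 °C, τ = M c_p/UA = 1060·4.23/6.54 = 685.60 min.
This is linear first-order; T(t) = T_ss + (T₀ − T_ss) e^(−t/τ).
T(1400) = 97.283 + (-51.683)·0.12977 = 90.577 °C.

90.6 °C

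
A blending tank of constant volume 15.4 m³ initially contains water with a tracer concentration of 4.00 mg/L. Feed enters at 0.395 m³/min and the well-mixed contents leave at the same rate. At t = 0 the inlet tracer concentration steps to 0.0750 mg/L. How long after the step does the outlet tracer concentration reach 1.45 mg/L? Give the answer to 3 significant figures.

Species balance: V dC/dt = Q(C_in − C) ⇒ τ = V/Q = 38.987 min.
C(t) = C_in + (C₀ − C_in) e^(−t/τ). Set C = 1.45 and solve for t:
e^(−t/τ) = (C − C_in)/(C₀ − C_in) = (1.45 − 0.0750)/(4.00 − 0.0750) = 0.35032
t = −τ ln(…) = 38.987 × 1.0489 = 40.894 min.

40.9 min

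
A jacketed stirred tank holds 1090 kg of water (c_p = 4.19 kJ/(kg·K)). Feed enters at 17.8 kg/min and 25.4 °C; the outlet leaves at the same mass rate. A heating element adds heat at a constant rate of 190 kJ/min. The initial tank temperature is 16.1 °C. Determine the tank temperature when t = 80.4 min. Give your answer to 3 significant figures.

24.8 °C

M c_p dT/dt = ṁ c_p (T_in − T) + Q̇.
Rearrange: dT/dt = (T_ss − T)/τ with τ = M/ṁ = 61.236 min and T_ss = T_in + Q̇/(ṁ c_p) = 27.948 °C.
Integrating: T(t) = T_ss + (T₀ − T_ss) e^(−t/τ).
T(80.4) = 27.948 + (-11.848)·e^(−80.4/61.236) = 27.948 + (-11.848)·0.26902 = 24.760 °C.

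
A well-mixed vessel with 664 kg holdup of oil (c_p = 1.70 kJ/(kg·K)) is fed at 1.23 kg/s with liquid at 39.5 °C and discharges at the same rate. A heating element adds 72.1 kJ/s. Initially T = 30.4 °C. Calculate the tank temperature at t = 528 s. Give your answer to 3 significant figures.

57.6 °C

M c_p dT/dt = ṁ c_p (T_in − T) + Q̇.
Rearrange: dT/dt = (T_ss − T)/τ with τ = M/ṁ = 539.84 s and T_ss = T_in + Q̇/(ṁ c_p) = 73.981 °C.
Solution: T(t) = T_ss + (T₀ − T_ss) e^(−t/τ).
T(528) = 73.981 + (-43.581)·e^(−528/539.84) = 73.981 + (-43.581)·0.37604 = 57.593 °C.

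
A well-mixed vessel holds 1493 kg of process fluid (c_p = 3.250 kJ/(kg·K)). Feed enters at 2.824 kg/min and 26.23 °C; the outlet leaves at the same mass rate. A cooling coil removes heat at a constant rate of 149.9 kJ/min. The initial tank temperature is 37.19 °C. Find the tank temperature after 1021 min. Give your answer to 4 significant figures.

13.85 °C

M c_p dT/dt = ṁ c_p (T_in − T) − Q̇.
τ = M/ṁ = 528.683 min; T_ss = T_in − Q̇/(ṁ c_p) = 26.23 − 149.9/(2.824·3.250) = 9.89747 °C.
T approaches T_ss exponentially: T(t) = T_ss + (T₀ − T_ss) e^(−t/τ).
T(1021) = 9.89747 + (27.2925)·e^(−1021/528.683) = 9.89747 + (27.2925)·0.144972 = 13.8541 °C.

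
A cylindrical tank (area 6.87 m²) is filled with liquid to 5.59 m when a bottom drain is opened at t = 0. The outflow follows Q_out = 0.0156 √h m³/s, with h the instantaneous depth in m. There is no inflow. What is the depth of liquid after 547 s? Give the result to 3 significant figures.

With no inflow, A dh/dt = −0.0156 √h.
This is separable: 2 d(√h)/dt = −0.0156/A, so √h = √h₀ − (0.0156/(2A)) t.
√h = √5.59 − 0.0156·547/(2·6.87) = 2.3643 − 0.62105 = 1.7433.
h = 1.7433² = 3.0390 m.

3.04 m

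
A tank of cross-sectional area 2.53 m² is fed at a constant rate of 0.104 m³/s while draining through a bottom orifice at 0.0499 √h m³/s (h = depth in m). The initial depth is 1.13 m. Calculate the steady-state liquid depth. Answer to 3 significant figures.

Mass balance (ρ constant): A dh/dt = Q_in − 0.0499 √h. At steady state dh/dt = 0:
Q_in = 0.0499 √h_ss ⇒ √h_ss = 0.104/0.0499 = 2.0842.
h_ss = 2.0842² = 4.3438 m. (Since h₀ = 1.13 m < h_ss, the level will rise toward this value.)

4.34 m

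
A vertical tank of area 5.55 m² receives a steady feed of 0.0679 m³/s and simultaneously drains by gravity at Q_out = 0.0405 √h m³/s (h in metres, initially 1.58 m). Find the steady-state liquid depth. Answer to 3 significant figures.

A dh/dt = Q_in − 0.0405 √h. Steady state requires inflow = outflow:
Q_in = 0.0405 √h_ss ⇒ √h_ss = 0.0679/0.0405 = 1.6765.
h_ss = 1.6765² = 2.8108 m. (Since h₀ = 1.58 m < h_ss, the level will rise toward this value.)

2.81 m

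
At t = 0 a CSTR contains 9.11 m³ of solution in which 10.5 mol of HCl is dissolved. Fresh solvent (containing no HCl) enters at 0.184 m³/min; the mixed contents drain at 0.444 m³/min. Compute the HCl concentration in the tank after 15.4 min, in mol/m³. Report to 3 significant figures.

0.765 mol/m³

Let m(t) be the amount of HCl. Volume: V(t) = V₀ + (Q_in − Q_out) t = 9.11 − 0.26000 t; V(15.4) = 5.1060 m³.
Solute balance: dm/dt = 0 − Q_out C = −Q_out m/V(t).
Separate: dm/m = −Q_out dt/V(t) ⇒ ln(m/m₀) = −(Q_out/(Q_in−Q_out)) ln(V/V₀).
m = m₀ (V₀/V)^(Q_out/(Q_in−Q_out)) = 10.5 × (9.11/5.1060)^(-1.7077) = 3.9067 mol.
C = m/V = 3.9067/5.1060 = 0.76512 mol/m³.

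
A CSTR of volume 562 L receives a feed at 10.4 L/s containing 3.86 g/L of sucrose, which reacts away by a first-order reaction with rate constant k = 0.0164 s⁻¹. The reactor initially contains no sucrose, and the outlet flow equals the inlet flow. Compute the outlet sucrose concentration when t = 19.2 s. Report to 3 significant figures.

0.999 g/L

Accumulation = in − out − consumed: V dC/dt = Q C_in − Q C − k V C.
dC/dt = (Q/V) C_in − (Q/V + k) C; effective rate a = Q/V + k = 0.018505 + 0.0164 = 0.034905 s⁻¹.
C_ss = Q C_in/(Q + kV) = 2.0464 g/L; C(t) = C_ss + (C₀ − C_ss) e^(−a t).
C(19.2) = 2.0464 + (-2.0464)·e^(−0.034905·19.2) = 2.0464 + (-2.0464)·0.51162 = 0.99944 g/L.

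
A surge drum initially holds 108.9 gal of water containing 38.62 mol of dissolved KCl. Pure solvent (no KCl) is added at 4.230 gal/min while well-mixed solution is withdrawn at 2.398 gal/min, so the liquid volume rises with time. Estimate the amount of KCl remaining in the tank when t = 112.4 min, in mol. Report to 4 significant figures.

9.624 mol

Let m(t) be the amount of KCl. Volume: V(t) = V₀ + (Q_in − Q_out) t = 108.9 + 1.83200 t; V(112.4) = 314.817 gal.
No KCl enters, so dm/dt = −Q_out · (m/V).
Separate: dm/m = −Q_out dt/V(t) ⇒ ln(m/m₀) = −(Q_out/(Q_in−Q_out)) ln(V/V₀).
m = m₀ (V₀/V)^(Q_out/(Q_in−Q_out)) = 38.62 × (108.9/314.817)^(1.30895) = 9.62379 mol.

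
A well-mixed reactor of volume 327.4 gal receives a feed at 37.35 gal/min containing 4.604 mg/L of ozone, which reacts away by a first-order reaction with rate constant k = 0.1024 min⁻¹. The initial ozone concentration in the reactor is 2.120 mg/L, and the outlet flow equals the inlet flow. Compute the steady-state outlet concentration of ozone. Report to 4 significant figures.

V dC/dt = Q(C_in − C) − k V C.
At steady state: 0 = Q C_in − (Q + kV) C_ss, so C_ss = Q C_in/(Q + kV).
C_ss = 37.35·4.604/(37.35 + 0.1024·327.4) = 171.959/70.8758 = 2.42621 mg/L.

2.426 mg/L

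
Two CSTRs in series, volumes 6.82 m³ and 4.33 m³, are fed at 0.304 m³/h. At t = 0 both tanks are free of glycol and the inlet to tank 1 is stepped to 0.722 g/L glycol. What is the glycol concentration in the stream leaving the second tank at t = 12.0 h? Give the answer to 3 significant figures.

0.104 g/L

Each tank obeys Vᵢ dCᵢ/dt = Q(Cᵢ₋₁ − Cᵢ), so τᵢ = Vᵢ/Q.
τ₁ = 6.82/0.304 = 22.434 h; τ₂ = 4.33/0.304 = 14.243 h.
Solving the cascade with C₁(0)=C₂(0)=0 gives C₂(t) = C_in[1 − (τ₁ e^(−t/τ₁) − τ₂ e^(−t/τ₂))/(τ₁ − τ₂)].
At t = 12.0: e^(−t/τ₁) = 0.58573, e^(−t/τ₂) = 0.43064.
C₂ = 0.722·[1 − (22.434·0.58573 − 14.243·0.43064)/(8.1908)] = 0.722·0.14457 = 0.10438 g/L.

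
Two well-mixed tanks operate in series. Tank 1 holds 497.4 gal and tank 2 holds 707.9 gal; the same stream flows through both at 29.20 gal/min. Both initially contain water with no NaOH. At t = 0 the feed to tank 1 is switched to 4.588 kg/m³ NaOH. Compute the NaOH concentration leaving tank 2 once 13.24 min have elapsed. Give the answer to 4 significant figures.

Each tank obeys Vᵢ dCᵢ/dt = Q(Cᵢ₋₁ − Cᵢ), so τᵢ = Vᵢ/Q.
τ₁ = 497.4/29.20 = 17.0342 min; τ₂ = 707.9/29.20 = 24.2432 min.
Tank 1: C₁ = C_in(1 − e^(−t/τ₁)). Tank 2 (τ₁ ≠ τ₂): C₂ = C_in[1 − (τ₁ e^(−t/τ₁) − τ₂ e^(−t/τ₂))/(τ₁ − τ₂)].
At t = 13.24: e^(−t/τ₁) = 0.459665, e^(−t/τ₂) = 0.579185.
C₂ = 4.588·[1 − (17.0342·0.459665 − 24.2432·0.579185)/(-7.20890)] = 4.588·0.138396 = 0.634960 kg/m³.

0.6350 kg/m³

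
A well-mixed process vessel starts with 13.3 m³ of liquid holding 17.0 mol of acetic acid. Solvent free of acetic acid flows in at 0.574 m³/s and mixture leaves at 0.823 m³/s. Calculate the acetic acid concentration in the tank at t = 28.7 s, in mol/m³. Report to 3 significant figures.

0.216 mol/m³

Total volume: dV/dt = Q_in − Q_out = -0.24900 m³/s, so V(t) = 13.3 − 0.24900 t and V(28.7) = 6.1537 m³.
No acetic acid enters, so dm/dt = −Q_out · (m/V).
Separate: dm/m = −Q_out dt/V(t) ⇒ ln(m/m₀) = −(Q_out/(Q_in−Q_out)) ln(V/V₀).
m = m₀ (V₀/V)^(Q_out/(Q_in−Q_out)) = 17.0 × (13.3/6.1537)^(-3.3052) = 1.3309 mol.
C = m/V = 1.3309/6.1537 = 0.21627 mol/m³.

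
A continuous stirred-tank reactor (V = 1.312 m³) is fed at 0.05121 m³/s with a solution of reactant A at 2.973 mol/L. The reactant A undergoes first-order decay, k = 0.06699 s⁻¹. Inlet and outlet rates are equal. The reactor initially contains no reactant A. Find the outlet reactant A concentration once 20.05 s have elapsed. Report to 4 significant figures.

Accumulation = in − out − consumed: V dC/dt = Q C_in − Q C − k V C.
dC/dt = (Q/V) C_in − (Q/V + k) C; effective rate a = Q/V + k = 0.0390320 + 0.06699 = 0.106022 s⁻¹.
C_ss = Q C_in/(Q + kV) = 1.09451 mol/L; C(t) = C_ss + (C₀ − C_ss) e^(−a t).
C(20.05) = 1.09451 + (-1.09451)·e^(−0.106022·20.05) = 1.09451 + (-1.09451)·0.119344 = 0.963886 mol/L.

0.9639 mol/L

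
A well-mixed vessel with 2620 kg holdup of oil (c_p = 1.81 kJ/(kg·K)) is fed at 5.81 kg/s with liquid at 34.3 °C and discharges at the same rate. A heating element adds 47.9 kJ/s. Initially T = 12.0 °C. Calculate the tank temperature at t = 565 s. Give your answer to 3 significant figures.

First-law balance (no shaft work): M c_p dT/dt = ṁ c_p (T_in − T) + 47.9.
Rearrange: dT/dt = (T_ss − T)/τ with τ = M/ṁ = 450.95 s and T_ss = T_in + Q̇/(ṁ c_p) = 38.855 °C.
T approaches T_ss exponentially: T(t) = T_ss + (T₀ − T_ss) e^(−t/τ).
T(565) = 38.855 + (-26.855)·e^(−565/450.95) = 38.855 + (-26.855)·0.28567 = 31.183 °C.

31.2 °C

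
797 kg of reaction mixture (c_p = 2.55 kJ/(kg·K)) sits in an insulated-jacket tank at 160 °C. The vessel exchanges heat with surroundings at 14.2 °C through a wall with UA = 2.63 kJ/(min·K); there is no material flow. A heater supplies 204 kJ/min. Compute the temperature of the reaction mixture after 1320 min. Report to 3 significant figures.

Energy balance: M c_p dT/dt = −UA(T − T_amb) + Q̇.
dT/dt = (T_ss − T)/τ with T_ss = T_amb + Q̇/UA = 14.2 + 204/2.63 = 91.767 °C, τ = M c_p/UA = 797·2.55/2.63 = 772.76 min.
Solution: T(t) = T_ss + (T₀ − T_ss) e^(−t/τ).
T(1320) = 91.767 + (68.233)·0.18120 = 104.13 °C.

104 °C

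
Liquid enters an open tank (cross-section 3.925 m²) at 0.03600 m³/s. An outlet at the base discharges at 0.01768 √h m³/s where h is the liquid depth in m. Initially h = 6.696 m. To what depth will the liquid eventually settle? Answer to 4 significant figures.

A dh/dt = Q_in − 0.01768 √h. Steady state requires inflow = outflow:
Q_in = 0.01768 √h_ss ⇒ √h_ss = 0.03600/0.01768 = 2.03620.
h_ss = 2.03620² = 4.14611 m. (Since h₀ = 6.696 m > h_ss, the level will fall toward this value.)

4.146 m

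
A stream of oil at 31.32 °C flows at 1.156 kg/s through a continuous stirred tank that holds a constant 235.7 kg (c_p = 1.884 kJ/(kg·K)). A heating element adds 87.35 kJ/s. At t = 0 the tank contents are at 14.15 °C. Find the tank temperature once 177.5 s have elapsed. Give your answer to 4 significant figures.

47.44 °C

M c_p dT/dt = ṁ c_p (T_in − T) + Q̇.
Rearrange: dT/dt = (T_ss − T)/τ with τ = M/ṁ = 203.893 s and T_ss = T_in + Q̇/(ṁ c_p) = 71.4274 °C.
Integrating: T(t) = T_ss + (T₀ − T_ss) e^(−t/τ).
T(177.5) = 71.4274 + (-57.2774)·e^(−177.5/203.893) = 71.4274 + (-57.2774)·0.418719 = 47.4443 °C.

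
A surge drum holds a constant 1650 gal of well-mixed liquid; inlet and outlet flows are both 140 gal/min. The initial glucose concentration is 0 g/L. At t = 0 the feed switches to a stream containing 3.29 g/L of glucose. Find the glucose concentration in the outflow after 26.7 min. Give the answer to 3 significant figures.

Species balance on the tank: V dC/dt = Q(C_in − C).
Rewrite as dC/dt + C/τ = C_in/τ, τ = V/Q = 11.786 min.
Integrating: C(t) = C_in + (C₀ − C_in) e^(−t/τ).
C(26.7) = 3.29 + (0 − 3.29)·e^(−26.7/11.786) = 3.29 + (-3.2900)·0.10378 = 2.9486 g/L.

2.95 g/L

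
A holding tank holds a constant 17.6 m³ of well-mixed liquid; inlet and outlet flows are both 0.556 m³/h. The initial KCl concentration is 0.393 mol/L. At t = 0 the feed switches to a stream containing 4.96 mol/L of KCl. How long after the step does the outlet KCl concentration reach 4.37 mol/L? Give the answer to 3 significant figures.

Species balance: V dC/dt = Q(C_in − C) ⇒ τ = V/Q = 31.655 h.
C(t) = C_in + (C₀ − C_in) e^(−t/τ). Set C = 4.37 and solve for t:
e^(−t/τ) = (C − C_in)/(C₀ − C_in) = (4.37 − 4.96)/(0.393 − 4.96) = 0.12919
t = −τ ln(…) = 31.655 × 2.0465 = 64.781 h.

64.8 h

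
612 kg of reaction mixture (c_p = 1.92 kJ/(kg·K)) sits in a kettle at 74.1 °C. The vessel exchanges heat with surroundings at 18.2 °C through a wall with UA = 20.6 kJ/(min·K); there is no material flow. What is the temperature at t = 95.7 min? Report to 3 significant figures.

28.6 °C

Energy balance: M c_p dT/dt = −UA(T − T_amb).
dT/dt = (T_ss − T)/τ with T_ss = T_amb = 18.200 °C, τ = M c_p/UA = 612·1.92/20.6 = 57.041 min.
Integrating: T(t) = T_ss + (T₀ − T_ss) e^(−t/τ).
T(95.7) = 18.200 + (55.900)·0.18679 = 28.642 °C.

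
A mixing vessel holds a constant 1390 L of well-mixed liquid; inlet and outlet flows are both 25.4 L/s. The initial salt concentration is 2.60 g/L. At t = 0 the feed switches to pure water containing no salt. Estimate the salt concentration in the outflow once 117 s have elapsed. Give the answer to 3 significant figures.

Accumulation = in − out for the solute gives V dC/dt = Q(C_in − C).
Time constant τ = V/Q = 1390/25.4 = 54.724 s.
This is linear first-order; C(t) = C_in + (C₀ − C_in) e^(−t/τ).
C(117) = 0 + (2.60 − 0)·e^(−117/54.724) = 0 + (2.6000)·0.11789 = 0.30652 g/L.

0.307 g/L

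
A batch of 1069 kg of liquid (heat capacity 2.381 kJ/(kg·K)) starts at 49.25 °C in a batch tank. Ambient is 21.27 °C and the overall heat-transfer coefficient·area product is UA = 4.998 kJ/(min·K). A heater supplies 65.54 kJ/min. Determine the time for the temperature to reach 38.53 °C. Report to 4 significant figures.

650.2 min

Lumped-capacitance energy balance: M c_p dT/dt = UA(T_amb − T) + Q̇.
τ = M c_p/UA = 509.262 min; T_ss = T_amb + Q̇/UA = 21.27 + 65.54/4.998 = 34.3832 °C.
T(t) = T_ss + (T₀ − T_ss)e^(−t/τ); set T = 38.53:
t = −τ ln[(T − T_ss)/(T₀ − T_ss)] = −509.262 · ln(0.278928) = 650.226 min.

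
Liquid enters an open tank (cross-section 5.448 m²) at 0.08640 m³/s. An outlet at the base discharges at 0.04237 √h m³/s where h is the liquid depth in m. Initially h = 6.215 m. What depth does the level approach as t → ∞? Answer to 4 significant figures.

Volume balance on the tank: A dh/dt = Q_in − 0.04237 √h. At steady state dh/dt = 0:
Q_in = 0.04237 √h_ss ⇒ √h_ss = 0.08640/0.04237 = 2.03918.
h_ss = 2.03918² = 4.15825 m. (Since h₀ = 6.215 m > h_ss, the level will fall toward this value.)

4.158 m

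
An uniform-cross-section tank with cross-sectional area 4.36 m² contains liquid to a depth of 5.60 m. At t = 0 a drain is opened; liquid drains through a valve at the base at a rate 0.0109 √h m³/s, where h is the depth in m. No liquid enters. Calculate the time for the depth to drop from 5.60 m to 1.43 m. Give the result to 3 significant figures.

936 s

With no inflow, A dh/dt = −0.0109 √h.
This is separable: 2 d(√h)/dt = −0.0109/A, so √h = √h₀ − (0.0109/(2A)) t.
t = 2A(√h₀ − √h)/0.0109 = 2·4.36·(√5.60 − √1.43)/0.0109
  = 8.7200 × (2.3664 − 1.1958) / 0.0109 = 936.48 s.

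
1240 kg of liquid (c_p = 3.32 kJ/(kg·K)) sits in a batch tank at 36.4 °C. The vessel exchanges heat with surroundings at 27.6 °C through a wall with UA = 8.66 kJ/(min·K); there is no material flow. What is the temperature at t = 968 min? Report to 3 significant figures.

Heat balance on the well-mixed liquid: M c_p dT/dt = −UA(T − T_amb).
dT/dt = (T_ss − T)/τ with T_ss = T_amb = 27.600 °C, τ = M c_p/UA = 1240·3.32/8.66 = 475.38 min.
Solution: T(t) = T_ss + (T₀ − T_ss) e^(−t/τ).
T(968) = 27.600 + (8.8000)·0.13052 = 28.749 °C.

28.7 °C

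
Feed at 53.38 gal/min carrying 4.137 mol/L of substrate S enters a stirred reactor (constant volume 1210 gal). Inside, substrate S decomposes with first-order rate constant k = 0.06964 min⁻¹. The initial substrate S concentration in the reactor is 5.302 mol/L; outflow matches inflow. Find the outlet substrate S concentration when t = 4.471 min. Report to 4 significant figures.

3.828 mol/L

V dC/dt = Q(C_in − C) − k V C.
dC/dt = (Q/V) C_in − (Q/V + k) C; effective rate a = Q/V + k = 0.0441157 + 0.06964 = 0.113756 min⁻¹.
C_ss = Q C_in/(Q + kV) = 1.60437 mol/L; C(t) = C_ss + (C₀ − C_ss) e^(−a t).
C(4.471) = 1.60437 + (3.69763)·e^(−0.113756·4.471) = 1.60437 + (3.69763)·0.601336 = 3.82789 mol/L.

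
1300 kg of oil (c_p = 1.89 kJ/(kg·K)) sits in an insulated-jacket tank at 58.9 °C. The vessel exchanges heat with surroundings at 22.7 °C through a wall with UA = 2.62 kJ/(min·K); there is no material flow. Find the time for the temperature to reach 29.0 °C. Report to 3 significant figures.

1640 min

Energy balance: M c_p dT/dt = −UA(T − T_amb).
τ = M c_p/UA = 937.79 min; T_ss = T_amb = 22.700 °C.
T(t) = T_ss + (T₀ − T_ss)e^(−t/τ); set T = 29.0:
t = −τ ln[(T − T_ss)/(T₀ − T_ss)] = −937.79 · ln(0.17403) = 1639.7 min.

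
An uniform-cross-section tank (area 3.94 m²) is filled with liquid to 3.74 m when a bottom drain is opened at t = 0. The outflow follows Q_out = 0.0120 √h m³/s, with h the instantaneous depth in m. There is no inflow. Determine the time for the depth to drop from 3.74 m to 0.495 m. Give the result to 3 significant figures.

808 s

A dh/dt = −Q_out = −0.0120 √h.
Separate and integrate: 2(√h − √h₀) = −(0.0120/A) t.
t = 2A(√h₀ − √h)/0.0120 = 2·3.94·(√3.74 − √0.495)/0.0120
  = 7.8800 × (1.9339 − 0.70356) / 0.0120 = 807.93 s.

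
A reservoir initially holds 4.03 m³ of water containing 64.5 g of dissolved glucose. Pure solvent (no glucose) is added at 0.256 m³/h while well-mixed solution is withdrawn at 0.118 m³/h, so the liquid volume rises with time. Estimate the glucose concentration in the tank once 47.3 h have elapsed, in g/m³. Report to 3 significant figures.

2.68 g/m³

Total volume: dV/dt = Q_in − Q_out = 0.13800 m³/h, so V(t) = 4.03 + 0.13800 t and V(47.3) = 10.557 m³.
No glucose enters, so dm/dt = −Q_out · (m/V).
dm/m = −Q_out dt/(V₀ + 0.13800 t); integrating gives ln(m/m₀) = −(Q_out/(Q_in−Q_out)) ln(V/V₀).
m = m₀ (V₀/V)^(Q_out/(Q_in−Q_out)) = 64.5 × (4.03/10.557)^(0.85507) = 28.309 g.
C = m/V = 28.309/10.557 = 2.6814 g/m³.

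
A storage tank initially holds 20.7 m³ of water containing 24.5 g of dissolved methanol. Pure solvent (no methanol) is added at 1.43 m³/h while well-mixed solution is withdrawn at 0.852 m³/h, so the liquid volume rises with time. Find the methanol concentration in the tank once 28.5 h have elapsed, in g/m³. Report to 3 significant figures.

Let m(t) be the amount of methanol. Volume: V(t) = V₀ + (Q_in − Q_out) t = 20.7 + 0.57800 t; V(28.5) = 37.173 m³.
No methanol enters, so dm/dt = −Q_out · (m/V).
dm/m = −Q_out dt/(V₀ + 0.57800 t); integrating gives ln(m/m₀) = −(Q_out/(Q_in−Q_out)) ln(V/V₀).
m = m₀ (V₀/V)^(Q_out/(Q_in−Q_out)) = 24.5 × (20.7/37.173)^(1.4740) = 10.337 g.
C = m/V = 10.337/37.173 = 0.27807 g/m³.

0.278 g/m³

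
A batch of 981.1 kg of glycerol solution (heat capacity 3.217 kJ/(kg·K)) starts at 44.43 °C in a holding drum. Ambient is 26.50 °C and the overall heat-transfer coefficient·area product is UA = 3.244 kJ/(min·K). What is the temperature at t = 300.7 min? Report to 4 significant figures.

39.66 °C

Lumped-capacitance energy balance: M c_p dT/dt = UA(T_amb − T).
dT/dt = (T_ss − T)/τ with T_ss = T_amb = 26.5000 °C, τ = M c_p/UA = 981.1·3.217/3.244 = 972.934 min.
Solution: T(t) = T_ss + (T₀ − T_ss) e^(−t/τ).
T(300.7) = 26.5000 + (17.9300)·0.734133 = 39.6630 °C.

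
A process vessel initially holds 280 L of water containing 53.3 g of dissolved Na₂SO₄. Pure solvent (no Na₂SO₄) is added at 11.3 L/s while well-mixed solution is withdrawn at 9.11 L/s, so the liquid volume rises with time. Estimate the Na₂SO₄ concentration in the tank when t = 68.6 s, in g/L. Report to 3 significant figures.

Total volume: dV/dt = Q_in − Q_out = 2.1900 L/s, so V(t) = 280 + 2.1900 t and V(68.6) = 430.23 L.
Species balance (pure solvent in): dm/dt = −Q_out · m/V(t).
dm/m = −Q_out dt/(V₀ + 2.1900 t); integrating gives ln(m/m₀) = −(Q_out/(Q_in−Q_out)) ln(V/V₀).
m = m₀ (V₀/V)^(Q_out/(Q_in−Q_out)) = 53.3 × (280/430.23)^(4.1598) = 8.9274 g.
C = m/V = 8.9274/430.23 = 0.020750 g/L.

0.0208 g/L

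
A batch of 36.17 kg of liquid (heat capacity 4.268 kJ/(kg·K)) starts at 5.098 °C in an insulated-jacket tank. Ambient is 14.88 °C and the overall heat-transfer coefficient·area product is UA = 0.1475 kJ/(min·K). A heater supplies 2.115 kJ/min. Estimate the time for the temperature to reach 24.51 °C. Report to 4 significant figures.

1710 min

Lumped-capacitance energy balance: M c_p dT/dt = UA(T_amb − T) + Q̇.
τ = M c_p/UA = 1046.60 min; T_ss = T_amb + Q̇/UA = 14.88 + 2.115/0.1475 = 29.2190 °C.
T(t) = T_ss + (T₀ − T_ss)e^(−t/τ); set T = 24.51:
t = −τ ln[(T − T_ss)/(T₀ − T_ss)] = −1046.60 · ln(0.195224) = 1709.74 min.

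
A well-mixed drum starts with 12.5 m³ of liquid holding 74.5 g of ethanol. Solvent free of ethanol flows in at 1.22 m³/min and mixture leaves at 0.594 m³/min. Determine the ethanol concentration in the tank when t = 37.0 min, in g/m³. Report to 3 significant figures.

Total volume: dV/dt = Q_in − Q_out = 0.62600 m³/min, so V(t) = 12.5 + 0.62600 t and V(37.0) = 35.662 m³.
No ethanol enters, so dm/dt = −Q_out · (m/V).
dm/m = −Q_out dt/(V₀ + 0.62600 t); integrating gives ln(m/m₀) = −(Q_out/(Q_in−Q_out)) ln(V/V₀).
m = m₀ (V₀/V)^(Q_out/(Q_in−Q_out)) = 74.5 × (12.5/35.662)^(0.94888) = 27.551 g.
C = m/V = 27.551/35.662 = 0.77255 g/m³.

0.773 g/m³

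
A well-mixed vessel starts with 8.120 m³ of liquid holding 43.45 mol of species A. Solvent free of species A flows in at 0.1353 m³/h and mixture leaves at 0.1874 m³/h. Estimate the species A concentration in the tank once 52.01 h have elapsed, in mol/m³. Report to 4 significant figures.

1.864 mol/m³

Let m(t) be the amount of species A. Volume: V(t) = V₀ + (Q_in − Q_out) t = 8.120 − 0.0521000 t; V(52.01) = 5.41028 m³.
Species balance (pure solvent in): dm/dt = −Q_out · m/V(t).
Separate: dm/m = −Q_out dt/V(t) ⇒ ln(m/m₀) = −(Q_out/(Q_in−Q_out)) ln(V/V₀).
m = m₀ (V₀/V)^(Q_out/(Q_in−Q_out)) = 43.45 × (8.120/5.41028)^(-3.59693) = 10.0860 mol.
C = m/V = 10.0860/5.41028 = 1.86424 mol/m³.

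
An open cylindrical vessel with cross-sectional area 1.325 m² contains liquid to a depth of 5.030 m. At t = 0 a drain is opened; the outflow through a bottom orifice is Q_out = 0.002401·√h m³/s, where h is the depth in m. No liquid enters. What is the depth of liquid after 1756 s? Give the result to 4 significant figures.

0.4248 m

A dh/dt = −Q_out = −0.002401 √h.
This is separable: 2 d(√h)/dt = −0.002401/A, so √h = √h₀ − (0.002401/(2A)) t.
√h = √5.030 − 0.002401·1756/(2·1.325) = 2.24277 − 1.59100 = 0.651764.
h = 0.651764² = 0.424796 m.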